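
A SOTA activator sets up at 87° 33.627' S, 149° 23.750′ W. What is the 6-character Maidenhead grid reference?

Shift to the Maidenhead origin (180°W, 90°S): lon 30.6042, lat 2.4395.
Field: lon ⌊30.6042/20⌋ = 1 → B; lat ⌊2.4395/10⌋ = 0 → A.
Square: lon ⌊10.6042/2⌋ = 5; lat ⌊2.4395/1⌋ = 2.
Subsquare: lon ⌊0.6042/0.0833333⌋ = 7 → h; lat ⌊0.4395/0.0416667⌋ = 10 → k.

BA52hk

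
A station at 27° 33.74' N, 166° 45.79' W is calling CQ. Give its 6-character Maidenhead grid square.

Shift to the Maidenhead origin (180°W, 90°S): lon 13.2368, lat 117.5623.
Field (20°×10°, letters A–R): 13.2368/20 → 0 → A, 117.5623/10 → 11 → L; chars AL.
Square (2°×1°, digits 0–9): 13.2368/2 → 6, 7.5623/1 → 7; chars 67.
Subsquare (5′×2.5′, letters a–x): 1.2368/0.0833333 → 14 → o, 0.5623/0.0416667 → 13 → n; chars on.

AL67on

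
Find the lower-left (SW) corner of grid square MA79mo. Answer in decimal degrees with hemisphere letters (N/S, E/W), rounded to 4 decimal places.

Field M=12, A=0: +12·20° lon, +0·10° lat → SW at lon 60°, lat -90°.
Square 7, 9: +7·2° lon, +9·1° lat → SW at lon 74°, lat -81°.
Subsquare m=12, o=14: +12·0.0833333° lon, +14·0.0416667° lat → SW at lon 75°, lat -80.4167°.
latitude 80.4167° S, longitude 75.0000° E.

80.4167° S, 75.0000° E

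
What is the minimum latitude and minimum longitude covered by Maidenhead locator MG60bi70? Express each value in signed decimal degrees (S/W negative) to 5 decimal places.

Field M=12, G=6: +12·20° lon, +6·10° lat → SW at lon 60°, lat -30°.
Square 6, 0: +6·2° lon, +0·1° lat → SW at lon 72°, lat -30°.
Subsquare b=1, i=8: +1·0.0833333° lon, +8·0.0416667° lat → SW at lon 72.0833°, lat -29.6667°.
Extended square 7, 0: +7·0.00833333° lon, +0·0.00416667° lat → SW at lon 72.1417°, lat -29.6667°.
latitude -29.66667, longitude 72.14167.

-29.66667, 72.14167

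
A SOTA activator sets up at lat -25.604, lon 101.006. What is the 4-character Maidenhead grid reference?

OG04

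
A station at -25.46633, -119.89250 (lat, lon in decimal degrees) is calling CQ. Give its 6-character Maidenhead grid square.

DG04bm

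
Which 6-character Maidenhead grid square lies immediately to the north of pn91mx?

PN92ma

Latitude subsquare x = 23; +1 → 24, wraps to 0 = a, carry into square.
Latitude square 1; +1 → 2.
The longitude characters are unchanged.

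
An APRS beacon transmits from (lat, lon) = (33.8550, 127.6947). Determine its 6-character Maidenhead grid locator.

PM33uu

Shift to the Maidenhead origin (180°W, 90°S): lon 307.6947, lat 123.8550.
Field: lon ⌊307.6947/20⌋ = 15 → P; lat ⌊123.8550/10⌋ = 12 → M.
Square: lon ⌊7.6947/2⌋ = 3; lat ⌊3.8550/1⌋ = 3.
Subsquare: lon ⌊1.6947/0.0833333⌋ = 20 → u; lat ⌊0.8550/0.0416667⌋ = 20 → u.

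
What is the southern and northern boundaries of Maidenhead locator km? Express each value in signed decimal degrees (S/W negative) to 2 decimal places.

Field K=10, M=12: +10·20° lon, +12·10° lat → SW at lon 20°, lat 30°.
Cell spans 20° lon × 10° lat.
south 30.00, north 40.00.

30.00, 40.00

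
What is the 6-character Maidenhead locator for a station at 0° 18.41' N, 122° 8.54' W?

CJ80wh

Add 180° to longitude and 90° to latitude: 57.8577, 90.3068.
Field: 57.8577/20 → 2 → C, 90.3068/10 → 9 → J; chars CJ.
Square: 17.8577/2 → 8, 0.3068/1 → 0; chars 80.
Subsquare: 1.8577/0.0833333 → 22 → w, 0.3068/0.0416667 → 7 → h; chars wh.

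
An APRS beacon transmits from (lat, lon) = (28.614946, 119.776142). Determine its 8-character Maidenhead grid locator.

OL98vo37

Shift to the Maidenhead origin (180°W, 90°S): lon 299.77614, lat 118.61495.
Field: lon ⌊299.77614/20⌋ = 14 → O; lat ⌊118.61495/10⌋ = 11 → L.
Square: lon ⌊19.77614/2⌋ = 9; lat ⌊8.61495/1⌋ = 8.
Subsquare: lon ⌊1.77614/0.0833333⌋ = 21 → v; lat ⌊0.61495/0.0416667⌋ = 14 → o.
Extended square: lon ⌊0.02614/0.00833333⌋ = 3; lat ⌊0.03161/0.00416667⌋ = 7.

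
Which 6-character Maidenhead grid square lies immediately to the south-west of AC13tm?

AC13sl

Longitude subsquare t = 19; −1 → 18 = s.
Latitude subsquare m = 12; −1 → 11 = l.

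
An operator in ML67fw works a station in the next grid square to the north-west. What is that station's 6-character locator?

Longitude subsquare f = 5; −1 → 4 = e.
Latitude subsquare w = 22; +1 → 23 = x.

ML67ex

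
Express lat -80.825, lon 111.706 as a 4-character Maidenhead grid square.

OA59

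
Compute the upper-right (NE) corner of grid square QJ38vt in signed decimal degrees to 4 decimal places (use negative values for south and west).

Field Q=16, J=9: +16·20° lon, +9·10° lat → SW at lon 140°, lat 0°.
Square 3, 8: +3·2° lon, +8·1° lat → SW at lon 146°, lat 8°.
Subsquare v=21, t=19: +21·0.0833333° lon, +19·0.0416667° lat → SW at lon 147.75°, lat 8.79167°.
Cell spans 0.0833333° lon × 0.0416667° lat. NE corner is SW corner plus one full cell.
latitude 8.8333, longitude 147.8333.

8.8333, 147.8333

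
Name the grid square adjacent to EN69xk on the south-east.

Longitude subsquare x = 23; +1 → 24, wraps to 0 = a, carry into square.
Longitude square 6; +1 → 7.
Latitude subsquare k = 10; −1 → 9 = j.

EN79aj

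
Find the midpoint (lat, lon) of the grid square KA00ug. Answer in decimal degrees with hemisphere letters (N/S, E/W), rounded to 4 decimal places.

89.7292° S, 21.7083° E

Field K=10, A=0: +10·20° lon, +0·10° lat → SW at lon 20°, lat -90°.
Square 0, 0: +0·2° lon, +0·1° lat → SW at lon 20°, lat -90°.
Subsquare u=20, g=6: +20·0.0833333° lon, +6·0.0416667° lat → SW at lon 21.6667°, lat -89.75°.
Cell spans 0.0833333° lon × 0.0416667° lat. Centre is SW corner plus half of each.
latitude 89.7292° S, longitude 21.7083° E.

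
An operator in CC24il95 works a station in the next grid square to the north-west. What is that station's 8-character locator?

CC24il86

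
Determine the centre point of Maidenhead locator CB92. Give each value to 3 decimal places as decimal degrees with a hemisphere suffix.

Field C=2, B=1: +2·20° lon, +1·10° lat → SW at lon -140°, lat -80°.
Square 9, 2: +9·2° lon, +2·1° lat → SW at lon -122°, lat -78°.
Cell spans 2° lon × 1° lat. Centre is SW corner plus half of each.
latitude 77.500° S, longitude 121.000° W.

77.500° S, 121.000° W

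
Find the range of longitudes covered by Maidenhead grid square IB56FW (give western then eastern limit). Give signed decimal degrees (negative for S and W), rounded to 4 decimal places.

-9.5833, -9.5000

Field I=8, B=1: +8·20° lon, +1·10° lat → SW at lon -20°, lat -80°.
Square 5, 6: +5·2° lon, +6·1° lat → SW at lon -10°, lat -74°.
Subsquare f=5, w=22: +5·0.0833333° lon, +22·0.0416667° lat → SW at lon -9.58333°, lat -73.0833°.
Cell spans 0.0833333° lon × 0.0416667° lat.
west -9.5833, east -9.5000.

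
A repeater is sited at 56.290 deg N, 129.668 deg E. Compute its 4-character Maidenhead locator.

PO46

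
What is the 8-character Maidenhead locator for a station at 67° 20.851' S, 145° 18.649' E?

Shift to the Maidenhead origin (180°W, 90°S): lon 325.31082, lat 22.65248.
Field: lon ⌊325.31082/20⌋ = 16 → Q; lat ⌊22.65248/10⌋ = 2 → C.
Square: lon ⌊5.31082/2⌋ = 2; lat ⌊2.65248/1⌋ = 2.
Subsquare: lon ⌊1.31082/0.0833333⌋ = 15 → p; lat ⌊0.65248/0.0416667⌋ = 15 → p.
Extended square: lon ⌊0.06082/0.00833333⌋ = 7; lat ⌊0.02748/0.00416667⌋ = 6.

QC22pp76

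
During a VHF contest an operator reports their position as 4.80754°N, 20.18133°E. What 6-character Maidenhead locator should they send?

Add 180° to longitude and 90° to latitude: 200.1813, 94.8075.
Field: 200.1813/20 → 10 → K, 94.8075/10 → 9 → J; chars KJ.
Square: 0.1813/2 → 0, 4.8075/1 → 4; chars 04.
Subsquare: 0.1813/0.0833333 → 2 → c, 0.8075/0.0416667 → 19 → t; chars ct.

KJ04ct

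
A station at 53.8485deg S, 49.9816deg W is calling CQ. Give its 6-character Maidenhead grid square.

Add 180° to longitude and 90° to latitude: 130.0184, 36.1515.
Field: 130.0184/20 → 6 → G, 36.1515/10 → 3 → D; chars GD.
Square: 10.0184/2 → 5, 6.1515/1 → 6; chars 56.
Subsquare: 0.0184/0.0833333 → 0 → a, 0.1515/0.0416667 → 3 → d; chars ad.

GD56ad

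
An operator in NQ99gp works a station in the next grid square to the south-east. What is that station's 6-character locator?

NQ99ho

Longitude subsquare g = 6; +1 → 7 = h.
Latitude subsquare p = 15; −1 → 14 = o.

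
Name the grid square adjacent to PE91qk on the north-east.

Longitude subsquare q = 16; +1 → 17 = r.
Latitude subsquare k = 10; +1 → 11 = l.

PE91rl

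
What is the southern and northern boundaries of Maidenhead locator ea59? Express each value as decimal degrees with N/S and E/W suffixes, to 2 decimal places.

81.00° S, 80.00° S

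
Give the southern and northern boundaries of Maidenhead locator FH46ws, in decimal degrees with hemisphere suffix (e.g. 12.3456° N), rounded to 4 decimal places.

Field F=5, H=7: +5·20° lon, +7·10° lat → SW at lon -80°, lat -20°.
Square 4, 6: +4·2° lon, +6·1° lat → SW at lon -72°, lat -14°.
Subsquare w=22, s=18: +22·0.0833333° lon, +18·0.0416667° lat → SW at lon -70.1667°, lat -13.25°.
Cell spans 0.0833333° lon × 0.0416667° lat.
south 13.2500° S, north 13.2083° S.

13.2500° S, 13.2083° S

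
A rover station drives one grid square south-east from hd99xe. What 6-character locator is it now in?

Longitude subsquare x = 23; +1 → 24, wraps to 0 = a, carry into square.
Longitude square 9; +1 → 10, wraps to 0, carry into field.
Longitude field H = 7; +1 → 8 = I.
Latitude subsquare e = 4; −1 → 3 = d.

ID09ad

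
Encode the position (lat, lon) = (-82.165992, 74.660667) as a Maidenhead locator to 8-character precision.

MA77hu90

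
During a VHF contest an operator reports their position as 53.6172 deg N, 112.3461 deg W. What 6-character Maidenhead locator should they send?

DO33to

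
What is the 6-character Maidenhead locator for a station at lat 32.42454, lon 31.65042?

KM52tk

Shift to the Maidenhead origin (180°W, 90°S): lon 211.6504, lat 122.4245.
Field: lon ⌊211.6504/20⌋ = 10 → K; lat ⌊122.4245/10⌋ = 12 → M.
Square: lon ⌊11.6504/2⌋ = 5; lat ⌊2.4245/1⌋ = 2.
Subsquare: lon ⌊1.6504/0.0833333⌋ = 19 → t; lat ⌊0.4245/0.0416667⌋ = 10 → k.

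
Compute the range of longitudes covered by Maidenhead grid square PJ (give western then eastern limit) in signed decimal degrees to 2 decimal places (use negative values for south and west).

120.00, 140.00

Field P=15, J=9: +15·20° lon, +9·10° lat → SW at lon 120°, lat 0°.
Cell spans 20° lon × 10° lat.
west 120.00, east 140.00.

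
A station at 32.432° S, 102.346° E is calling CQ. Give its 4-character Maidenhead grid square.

OF17

Offset from 180°W / 90°S: lon 282.35°, lat 57.57°.
Field: 282.35/20 → 14 → O, 57.57/10 → 5 → F; chars OF.
Square: 2.35/2 → 1, 7.57/1 → 7; chars 17.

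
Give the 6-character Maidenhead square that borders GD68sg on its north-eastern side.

GD68th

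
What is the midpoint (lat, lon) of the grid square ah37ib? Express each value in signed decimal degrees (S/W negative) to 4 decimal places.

-12.9375, -173.2917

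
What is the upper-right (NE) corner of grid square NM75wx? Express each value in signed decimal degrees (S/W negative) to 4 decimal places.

36.0000, 95.9167

Field N=13, M=12: +13·20° lon, +12·10° lat → SW at lon 80°, lat 30°.
Square 7, 5: +7·2° lon, +5·1° lat → SW at lon 94°, lat 35°.
Subsquare w=22, x=23: +22·0.0833333° lon, +23·0.0416667° lat → SW at lon 95.8333°, lat 35.9583°.
Cell spans 0.0833333° lon × 0.0416667° lat. NE corner is SW corner plus one full cell.
latitude 36.0000, longitude 95.9167.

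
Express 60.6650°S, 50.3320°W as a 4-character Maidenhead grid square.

GC49

Shift to the Maidenhead origin (180°W, 90°S): lon 129.67, lat 29.34.
Field: lon ⌊129.67/20⌋ = 6 → G; lat ⌊29.34/10⌋ = 2 → C.
Square: lon ⌊9.67/2⌋ = 4; lat ⌊9.34/1⌋ = 9.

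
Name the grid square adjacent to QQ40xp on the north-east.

QQ50aq

Longitude subsquare x = 23; +1 → 24, wraps to 0 = a, carry into square.
Longitude square 4; +1 → 5.
Latitude subsquare p = 15; +1 → 16 = q.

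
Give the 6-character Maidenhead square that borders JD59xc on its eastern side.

Longitude subsquare x = 23; +1 → 24, wraps to 0 = a, carry into square.
Longitude square 5; +1 → 6.
The latitude characters are unchanged.

JD69ac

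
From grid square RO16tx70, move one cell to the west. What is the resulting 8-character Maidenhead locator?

Longitude extended square 7; −1 → 6.
The latitude characters are unchanged.

RO16tx60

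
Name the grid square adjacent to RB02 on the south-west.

QB91

Longitude square 0; −1 → -1, wraps to 9, carry into field.
Longitude field R = 17; −1 → 16 = Q.
Latitude square 2; −1 → 1.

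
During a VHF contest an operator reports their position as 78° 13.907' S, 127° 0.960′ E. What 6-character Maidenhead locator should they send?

PB31ms

Offset from 180°W / 90°S: lon 307.0160°, lat 11.7682°.
Field (20°×10°, letters A–R): lon ⌊307.0160/20⌋ = 15 → P; lat ⌊11.7682/10⌋ = 1 → B.
Square (2°×1°, digits 0–9): lon ⌊7.0160/2⌋ = 3; lat ⌊1.7682/1⌋ = 1.
Subsquare (5′×2.5′, letters a–x): lon ⌊1.0160/0.0833333⌋ = 12 → m; lat ⌊0.7682/0.0416667⌋ = 18 → s.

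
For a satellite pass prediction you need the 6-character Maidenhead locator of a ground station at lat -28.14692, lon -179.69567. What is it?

AG01du

Offset from 180°W / 90°S: lon 0.3043°, lat 61.8531°.
Field: lon ⌊0.3043/20⌋ = 0 → A; lat ⌊61.8531/10⌋ = 6 → G.
Square: lon ⌊0.3043/2⌋ = 0; lat ⌊1.8531/1⌋ = 1.
Subsquare: lon ⌊0.3043/0.0833333⌋ = 3 → d; lat ⌊0.8531/0.0416667⌋ = 20 → u.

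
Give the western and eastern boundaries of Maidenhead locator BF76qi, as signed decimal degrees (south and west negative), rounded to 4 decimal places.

-144.6667, -144.5833

Field B=1, F=5: +1·20° lon, +5·10° lat → SW at lon -160°, lat -40°.
Square 7, 6: +7·2° lon, +6·1° lat → SW at lon -146°, lat -34°.
Subsquare q=16, i=8: +16·0.0833333° lon, +8·0.0416667° lat → SW at lon -144.667°, lat -33.6667°.
Cell spans 0.0833333° lon × 0.0416667° lat.
west -144.6667, east -144.5833.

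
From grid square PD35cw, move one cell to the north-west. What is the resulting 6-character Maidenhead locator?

PD35bx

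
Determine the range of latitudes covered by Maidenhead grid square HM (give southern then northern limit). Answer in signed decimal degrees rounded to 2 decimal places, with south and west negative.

Field H=7, M=12: +7·20° lon, +12·10° lat → SW at lon -40°, lat 30°.
Cell spans 20° lon × 10° lat.
south 30.00, north 40.00.

30.00, 40.00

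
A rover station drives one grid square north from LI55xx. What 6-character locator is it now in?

Latitude subsquare x = 23; +1 → 24, wraps to 0 = a, carry into square.
Latitude square 5; +1 → 6.
The longitude characters are unchanged.

LI56xa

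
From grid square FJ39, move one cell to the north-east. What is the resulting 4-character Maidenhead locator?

FK40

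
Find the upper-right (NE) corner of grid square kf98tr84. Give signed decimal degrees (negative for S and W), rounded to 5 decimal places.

-31.27083, 39.65833

Field K=10, F=5: +10·20° lon, +5·10° lat → SW at lon 20°, lat -40°.
Square 9, 8: +9·2° lon, +8·1° lat → SW at lon 38°, lat -32°.
Subsquare t=19, r=17: +19·0.0833333° lon, +17·0.0416667° lat → SW at lon 39.5833°, lat -31.2917°.
Extended square 8, 4: +8·0.00833333° lon, +4·0.00416667° lat → SW at lon 39.65°, lat -31.275°.
Cell spans 0.00833333° lon × 0.00416667° lat. NE corner is SW corner plus one full cell.
latitude -31.27083, longitude 39.65833.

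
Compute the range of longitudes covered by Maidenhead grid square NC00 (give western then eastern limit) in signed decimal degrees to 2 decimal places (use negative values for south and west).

Field N=13, C=2: +13·20° lon, +2·10° lat → SW at lon 80°, lat -70°.
Square 0, 0: +0·2° lon, +0·1° lat → SW at lon 80°, lat -70°.
Cell spans 2° lon × 1° lat.
west 80.00, east 82.00.

80.00, 82.00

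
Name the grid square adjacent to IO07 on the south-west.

Longitude square 0; −1 → -1, wraps to 9, carry into field.
Longitude field I = 8; −1 → 7 = H.
Latitude square 7; −1 → 6.

HO96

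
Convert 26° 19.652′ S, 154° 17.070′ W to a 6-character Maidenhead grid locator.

BG23uq

Offset from 180°W / 90°S: lon 25.7155°, lat 63.6725°.
Field: lon ⌊25.7155/20⌋ = 1 → B; lat ⌊63.6725/10⌋ = 6 → G.
Square: lon ⌊5.7155/2⌋ = 2; lat ⌊3.6725/1⌋ = 3.
Subsquare: lon ⌊1.7155/0.0833333⌋ = 20 → u; lat ⌊0.6725/0.0416667⌋ = 16 → q.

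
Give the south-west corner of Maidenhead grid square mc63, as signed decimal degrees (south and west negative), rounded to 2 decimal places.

Field M=12, C=2: +12·20° lon, +2·10° lat → SW at lon 60°, lat -70°.
Square 6, 3: +6·2° lon, +3·1° lat → SW at lon 72°, lat -67°.
latitude -67.00, longitude 72.00.

-67.00, 72.00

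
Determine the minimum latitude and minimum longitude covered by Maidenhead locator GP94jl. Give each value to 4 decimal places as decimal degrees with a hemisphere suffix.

64.4583° N, 41.2500° W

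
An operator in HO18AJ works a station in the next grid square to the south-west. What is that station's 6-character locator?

HO08xi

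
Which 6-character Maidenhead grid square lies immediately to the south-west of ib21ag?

IB11xf

Longitude subsquare a = 0; −1 → -1, wraps to 23 = x, carry into square.
Longitude square 2; −1 → 1.
Latitude subsquare g = 6; −1 → 5 = f.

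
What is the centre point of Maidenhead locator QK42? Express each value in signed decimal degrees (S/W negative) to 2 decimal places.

12.50, 149.00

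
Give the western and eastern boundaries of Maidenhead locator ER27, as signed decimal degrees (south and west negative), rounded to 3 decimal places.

Field E=4, R=17: +4·20° lon, +17·10° lat → SW at lon -100°, lat 80°.
Square 2, 7: +2·2° lon, +7·1° lat → SW at lon -96°, lat 87°.
Cell spans 2° lon × 1° lat.
west -96.000, east -94.000.

-96.000, -94.000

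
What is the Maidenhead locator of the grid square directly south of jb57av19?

Latitude extended square 9; −1 → 8.
The longitude characters are unchanged.

JB57av18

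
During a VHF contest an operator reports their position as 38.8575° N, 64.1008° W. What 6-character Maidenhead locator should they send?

FM78wu

Add 180° to longitude and 90° to latitude: 115.8992, 128.8575.
Field: 115.8992/20 → 5 → F, 128.8575/10 → 12 → M; chars FM.
Square: 15.8992/2 → 7, 8.8575/1 → 8; chars 78.
Subsquare: 1.8992/0.0833333 → 22 → w, 0.8575/0.0416667 → 20 → u; chars wu.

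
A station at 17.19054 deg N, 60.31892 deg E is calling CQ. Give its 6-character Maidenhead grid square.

MK07de

Offset from 180°W / 90°S: lon 240.3189°, lat 107.1905°.
Field (20°×10°, letters A–R): lon ⌊240.3189/20⌋ = 12 → M; lat ⌊107.1905/10⌋ = 10 → K.
Square (2°×1°, digits 0–9): lon ⌊0.3189/2⌋ = 0; lat ⌊7.1905/1⌋ = 7.
Subsquare (5′×2.5′, letters a–x): lon ⌊0.3189/0.0833333⌋ = 3 → d; lat ⌊0.1905/0.0416667⌋ = 4 → e.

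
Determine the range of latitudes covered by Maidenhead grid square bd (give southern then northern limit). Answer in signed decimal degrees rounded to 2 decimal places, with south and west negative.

-60.00, -50.00

Field B=1, D=3: +1·20° lon, +3·10° lat → SW at lon -160°, lat -60°.
Cell spans 20° lon × 10° lat.
south -60.00, north -50.00.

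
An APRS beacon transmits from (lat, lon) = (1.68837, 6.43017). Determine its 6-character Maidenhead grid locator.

JJ31fq

Offset from 180°W / 90°S: lon 186.4302°, lat 91.6884°.
Field: 186.4302/20 → 9 → J, 91.6884/10 → 9 → J; chars JJ.
Square: 6.4302/2 → 3, 1.6884/1 → 1; chars 31.
Subsquare: 0.4302/0.0833333 → 5 → f, 0.6884/0.0416667 → 16 → q; chars fq.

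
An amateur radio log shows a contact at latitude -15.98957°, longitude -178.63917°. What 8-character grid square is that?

AH04qa32

Add 180° to longitude and 90° to latitude: 1.36083, 74.01043.
Field (20°×10°, letters A–R): lon ⌊1.36083/20⌋ = 0 → A; lat ⌊74.01043/10⌋ = 7 → H.
Square (2°×1°, digits 0–9): lon ⌊1.36083/2⌋ = 0; lat ⌊4.01043/1⌋ = 4.
Subsquare (5′×2.5′, letters a–x): lon ⌊1.36083/0.0833333⌋ = 16 → q; lat ⌊0.01043/0.0416667⌋ = 0 → a.
Extended square (30″×15″, digits 0–9): lon ⌊0.02750/0.00833333⌋ = 3; lat ⌊0.01043/0.00416667⌋ = 2.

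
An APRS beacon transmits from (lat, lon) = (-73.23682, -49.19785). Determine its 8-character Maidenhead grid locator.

GB56js63

Add 180° to longitude and 90° to latitude: 130.80215, 16.76318.
Field (20°×10°, letters A–R): 130.80215/20 → 6 → G, 16.76318/10 → 1 → B; chars GB.
Square (2°×1°, digits 0–9): 10.80215/2 → 5, 6.76318/1 → 6; chars 56.
Subsquare (5′×2.5′, letters a–x): 0.80215/0.0833333 → 9 → j, 0.76318/0.0416667 → 18 → s; chars js.
Extended square (30″×15″, digits 0–9): 0.05215/0.00833333 → 6, 0.01318/0.00416667 → 3; chars 63.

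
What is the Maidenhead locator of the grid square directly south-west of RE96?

Longitude square 9; −1 → 8.
Latitude square 6; −1 → 5.

RE85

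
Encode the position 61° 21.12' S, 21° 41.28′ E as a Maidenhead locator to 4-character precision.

Offset from 180°W / 90°S: lon 201.69°, lat 28.65°.
Field (20°×10°, letters A–R): lon ⌊201.69/20⌋ = 10 → K; lat ⌊28.65/10⌋ = 2 → C.
Square (2°×1°, digits 0–9): lon ⌊1.69/2⌋ = 0; lat ⌊8.65/1⌋ = 8.

KC08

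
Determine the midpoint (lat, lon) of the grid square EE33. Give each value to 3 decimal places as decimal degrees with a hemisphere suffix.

Field E=4, E=4: +4·20° lon, +4·10° lat → SW at lon -100°, lat -50°.
Square 3, 3: +3·2° lon, +3·1° lat → SW at lon -94°, lat -47°.
Cell spans 2° lon × 1° lat. Centre is SW corner plus half of each.
latitude 46.500° S, longitude 93.000° W.

46.500° S, 93.000° W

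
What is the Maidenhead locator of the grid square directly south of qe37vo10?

Latitude extended square 0; −1 → -1, wraps to 9, carry into subsquare.
Latitude subsquare o = 14; −1 → 13 = n.
The longitude characters are unchanged.

QE37vn19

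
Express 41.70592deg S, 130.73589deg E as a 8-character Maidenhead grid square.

PE58ih80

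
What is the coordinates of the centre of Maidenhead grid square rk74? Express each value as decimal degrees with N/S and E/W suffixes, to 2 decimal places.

14.50° N, 175.00° E

Field R=17, K=10: +17·20° lon, +10·10° lat → SW at lon 160°, lat 10°.
Square 7, 4: +7·2° lon, +4·1° lat → SW at lon 174°, lat 14°.
Cell spans 2° lon × 1° lat. Centre is SW corner plus half of each.
latitude 14.50° N, longitude 175.00° E.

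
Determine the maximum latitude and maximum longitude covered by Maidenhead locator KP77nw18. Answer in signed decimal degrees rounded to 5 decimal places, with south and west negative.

Field K=10, P=15: +10·20° lon, +15·10° lat → SW at lon 20°, lat 60°.
Square 7, 7: +7·2° lon, +7·1° lat → SW at lon 34°, lat 67°.
Subsquare n=13, w=22: +13·0.0833333° lon, +22·0.0416667° lat → SW at lon 35.0833°, lat 67.9167°.
Extended square 1, 8: +1·0.00833333° lon, +8·0.00416667° lat → SW at lon 35.0917°, lat 67.95°.
Cell spans 0.00833333° lon × 0.00416667° lat. NE corner is SW corner plus one full cell.
latitude 67.95417, longitude 35.10000.

67.95417, 35.10000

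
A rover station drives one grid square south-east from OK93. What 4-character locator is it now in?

PK02

Longitude square 9; +1 → 10, wraps to 0, carry into field.
Longitude field O = 14; +1 → 15 = P.
Latitude square 3; −1 → 2.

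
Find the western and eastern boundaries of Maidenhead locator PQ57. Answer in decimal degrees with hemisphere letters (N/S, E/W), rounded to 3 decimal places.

Field P=15, Q=16: +15·20° lon, +16·10° lat → SW at lon 120°, lat 70°.
Square 5, 7: +5·2° lon, +7·1° lat → SW at lon 130°, lat 77°.
Cell spans 2° lon × 1° lat.
west 130.000° E, east 132.000° E.

130.000° E, 132.000° E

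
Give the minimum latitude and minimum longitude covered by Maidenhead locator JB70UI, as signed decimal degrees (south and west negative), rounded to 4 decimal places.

-79.6667, 15.6667

Field J=9, B=1: +9·20° lon, +1·10° lat → SW at lon 0°, lat -80°.
Square 7, 0: +7·2° lon, +0·1° lat → SW at lon 14°, lat -80°.
Subsquare u=20, i=8: +20·0.0833333° lon, +8·0.0416667° lat → SW at lon 15.6667°, lat -79.6667°.
latitude -79.6667, longitude 15.6667.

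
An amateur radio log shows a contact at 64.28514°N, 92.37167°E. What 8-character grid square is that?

Offset from 180°W / 90°S: lon 272.37167°, lat 154.28514°.
Field (20°×10°, letters A–R): lon ⌊272.37167/20⌋ = 13 → N; lat ⌊154.28514/10⌋ = 15 → P.
Square (2°×1°, digits 0–9): lon ⌊12.37167/2⌋ = 6; lat ⌊4.28514/1⌋ = 4.
Subsquare (5′×2.5′, letters a–x): lon ⌊0.37167/0.0833333⌋ = 4 → e; lat ⌊0.28514/0.0416667⌋ = 6 → g.
Extended square (30″×15″, digits 0–9): lon ⌊0.03834/0.00833333⌋ = 4; lat ⌊0.03514/0.00416667⌋ = 8.

NP64eg48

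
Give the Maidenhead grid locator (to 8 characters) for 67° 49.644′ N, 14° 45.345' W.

IP27ot98

Add 180° to longitude and 90° to latitude: 165.24425, 157.82740.
Field: lon ⌊165.24425/20⌋ = 8 → I; lat ⌊157.82740/10⌋ = 15 → P.
Square: lon ⌊5.24425/2⌋ = 2; lat ⌊7.82740/1⌋ = 7.
Subsquare: lon ⌊1.24425/0.0833333⌋ = 14 → o; lat ⌊0.82740/0.0416667⌋ = 19 → t.
Extended square: lon ⌊0.07758/0.00833333⌋ = 9; lat ⌊0.03573/0.00416667⌋ = 8.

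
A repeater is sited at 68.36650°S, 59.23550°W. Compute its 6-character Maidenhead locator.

GC01jp

Offset from 180°W / 90°S: lon 120.7645°, lat 21.6335°.
Field (20°×10°, letters A–R): 120.7645/20 → 6 → G, 21.6335/10 → 2 → C; chars GC.
Square (2°×1°, digits 0–9): 0.7645/2 → 0, 1.6335/1 → 1; chars 01.
Subsquare (5′×2.5′, letters a–x): 0.7645/0.0833333 → 9 → j, 0.6335/0.0416667 → 15 → p; chars jp.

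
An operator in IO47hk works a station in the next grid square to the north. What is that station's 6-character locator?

IO47hl

Latitude subsquare k = 10; +1 → 11 = l.
The longitude characters are unchanged.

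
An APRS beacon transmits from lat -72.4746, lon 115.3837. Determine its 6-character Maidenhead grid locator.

OB77qm

Offset from 180°W / 90°S: lon 295.3837°, lat 17.5254°.
Field (20°×10°, letters A–R): 295.3837/20 → 14 → O, 17.5254/10 → 1 → B; chars OB.
Square (2°×1°, digits 0–9): 15.3837/2 → 7, 7.5254/1 → 7; chars 77.
Subsquare (5′×2.5′, letters a–x): 1.3837/0.0833333 → 16 → q, 0.5254/0.0416667 → 12 → m; chars qm.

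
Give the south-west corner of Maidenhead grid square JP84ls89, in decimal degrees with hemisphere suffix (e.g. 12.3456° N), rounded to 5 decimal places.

Field J=9, P=15: +9·20° lon, +15·10° lat → SW at lon 0°, lat 60°.
Square 8, 4: +8·2° lon, +4·1° lat → SW at lon 16°, lat 64°.
Subsquare l=11, s=18: +11·0.0833333° lon, +18·0.0416667° lat → SW at lon 16.9167°, lat 64.75°.
Extended square 8, 9: +8·0.00833333° lon, +9·0.00416667° lat → SW at lon 16.9833°, lat 64.7875°.
latitude 64.78750° N, longitude 16.98333° E.

64.78750° N, 16.98333° E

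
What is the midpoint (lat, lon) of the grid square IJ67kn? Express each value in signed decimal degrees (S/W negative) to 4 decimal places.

Field I=8, J=9: +8·20° lon, +9·10° lat → SW at lon -20°, lat 0°.
Square 6, 7: +6·2° lon, +7·1° lat → SW at lon -8°, lat 7°.
Subsquare k=10, n=13: +10·0.0833333° lon, +13·0.0416667° lat → SW at lon -7.16667°, lat 7.54167°.
Cell spans 0.0833333° lon × 0.0416667° lat. Centre is SW corner plus half of each.
latitude 7.5625, longitude -7.1250.

7.5625, -7.1250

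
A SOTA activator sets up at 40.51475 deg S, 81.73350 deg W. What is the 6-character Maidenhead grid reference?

EE99dl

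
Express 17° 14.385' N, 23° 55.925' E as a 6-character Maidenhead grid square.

KK17xf

Shift to the Maidenhead origin (180°W, 90°S): lon 203.9321, lat 107.2398.
Field: 203.9321/20 → 10 → K, 107.2398/10 → 10 → K; chars KK.
Square: 3.9321/2 → 1, 7.2398/1 → 7; chars 17.
Subsquare: 1.9321/0.0833333 → 23 → x, 0.2398/0.0416667 → 5 → f; chars xf.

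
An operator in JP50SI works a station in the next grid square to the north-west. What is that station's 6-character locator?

Longitude subsquare s = 18; −1 → 17 = r.
Latitude subsquare i = 8; +1 → 9 = j.

JP50rj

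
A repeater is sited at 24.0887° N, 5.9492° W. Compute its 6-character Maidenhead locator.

IL74ac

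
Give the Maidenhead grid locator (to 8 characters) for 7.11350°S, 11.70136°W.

Add 180° to longitude and 90° to latitude: 168.29864, 82.88650.
Field: lon ⌊168.29864/20⌋ = 8 → I; lat ⌊82.88650/10⌋ = 8 → I.
Square: lon ⌊8.29864/2⌋ = 4; lat ⌊2.88650/1⌋ = 2.
Subsquare: lon ⌊0.29864/0.0833333⌋ = 3 → d; lat ⌊0.88650/0.0416667⌋ = 21 → v.
Extended square: lon ⌊0.04864/0.00833333⌋ = 5; lat ⌊0.01150/0.00416667⌋ = 2.

II42dv52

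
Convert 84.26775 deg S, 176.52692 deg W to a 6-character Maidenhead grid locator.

AA15rr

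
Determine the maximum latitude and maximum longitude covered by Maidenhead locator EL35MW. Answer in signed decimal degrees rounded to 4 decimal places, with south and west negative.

Field E=4, L=11: +4·20° lon, +11·10° lat → SW at lon -100°, lat 20°.
Square 3, 5: +3·2° lon, +5·1° lat → SW at lon -94°, lat 25°.
Subsquare m=12, w=22: +12·0.0833333° lon, +22·0.0416667° lat → SW at lon -93°, lat 25.9167°.
Cell spans 0.0833333° lon × 0.0416667° lat. NE corner is SW corner plus one full cell.
latitude 25.9583, longitude -92.9167.

25.9583, -92.9167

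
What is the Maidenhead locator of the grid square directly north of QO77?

QO78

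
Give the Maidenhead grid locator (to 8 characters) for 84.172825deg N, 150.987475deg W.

BR44me11

Add 180° to longitude and 90° to latitude: 29.01253, 174.17282.
Field: lon ⌊29.01253/20⌋ = 1 → B; lat ⌊174.17282/10⌋ = 17 → R.
Square: lon ⌊9.01253/2⌋ = 4; lat ⌊4.17282/1⌋ = 4.
Subsquare: lon ⌊1.01253/0.0833333⌋ = 12 → m; lat ⌊0.17282/0.0416667⌋ = 4 → e.
Extended square: lon ⌊0.01253/0.00833333⌋ = 1; lat ⌊0.00616/0.00416667⌋ = 1.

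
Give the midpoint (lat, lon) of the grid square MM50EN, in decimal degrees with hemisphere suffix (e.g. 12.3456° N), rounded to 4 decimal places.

30.5625° N, 70.3750° E

Field M=12, M=12: +12·20° lon, +12·10° lat → SW at lon 60°, lat 30°.
Square 5, 0: +5·2° lon, +0·1° lat → SW at lon 70°, lat 30°.
Subsquare e=4, n=13: +4·0.0833333° lon, +13·0.0416667° lat → SW at lon 70.3333°, lat 30.5417°.
Cell spans 0.0833333° lon × 0.0416667° lat. Centre is SW corner plus half of each.
latitude 30.5625° N, longitude 70.3750° E.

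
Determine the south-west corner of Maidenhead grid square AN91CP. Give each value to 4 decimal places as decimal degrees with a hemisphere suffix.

Field A=0, N=13: +0·20° lon, +13·10° lat → SW at lon -180°, lat 40°.
Square 9, 1: +9·2° lon, +1·1° lat → SW at lon -162°, lat 41°.
Subsquare c=2, p=15: +2·0.0833333° lon, +15·0.0416667° lat → SW at lon -161.833°, lat 41.625°.
latitude 41.6250° N, longitude 161.8333° W.

41.6250° N, 161.8333° W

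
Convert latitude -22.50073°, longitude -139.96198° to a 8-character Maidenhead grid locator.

Shift to the Maidenhead origin (180°W, 90°S): lon 40.03802, lat 67.49927.
Field: 40.03802/20 → 2 → C, 67.49927/10 → 6 → G; chars CG.
Square: 0.03802/2 → 0, 7.49927/1 → 7; chars 07.
Subsquare: 0.03802/0.0833333 → 0 → a, 0.49927/0.0416667 → 11 → l; chars al.
Extended square: 0.03802/0.00833333 → 4, 0.04094/0.00416667 → 9; chars 49.

CG07al49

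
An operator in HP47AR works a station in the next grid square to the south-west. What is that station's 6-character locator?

HP37xq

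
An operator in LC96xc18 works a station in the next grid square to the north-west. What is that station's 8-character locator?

LC96xc09

Longitude extended square 1; −1 → 0.
Latitude extended square 8; +1 → 9.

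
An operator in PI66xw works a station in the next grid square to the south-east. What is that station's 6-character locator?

PI76av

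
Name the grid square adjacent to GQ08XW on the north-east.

GQ18ax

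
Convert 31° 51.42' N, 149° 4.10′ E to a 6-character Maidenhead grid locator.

Shift to the Maidenhead origin (180°W, 90°S): lon 329.0683, lat 121.8570.
Field: lon ⌊329.0683/20⌋ = 16 → Q; lat ⌊121.8570/10⌋ = 12 → M.
Square: lon ⌊9.0683/2⌋ = 4; lat ⌊1.8570/1⌋ = 1.
Subsquare: lon ⌊1.0683/0.0833333⌋ = 12 → m; lat ⌊0.8570/0.0416667⌋ = 20 → u.

QM41mu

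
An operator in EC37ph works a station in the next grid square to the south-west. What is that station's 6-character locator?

Longitude subsquare p = 15; −1 → 14 = o.
Latitude subsquare h = 7; −1 → 6 = g.

EC37og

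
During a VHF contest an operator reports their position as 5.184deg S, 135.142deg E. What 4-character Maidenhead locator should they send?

PI74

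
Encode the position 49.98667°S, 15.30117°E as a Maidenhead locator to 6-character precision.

Offset from 180°W / 90°S: lon 195.3012°, lat 40.0133°.
Field: 195.3012/20 → 9 → J, 40.0133/10 → 4 → E; chars JE.
Square: 15.3012/2 → 7, 0.0133/1 → 0; chars 70.
Subsquare: 1.3012/0.0833333 → 15 → p, 0.0133/0.0416667 → 0 → a; chars pa.

JE70pa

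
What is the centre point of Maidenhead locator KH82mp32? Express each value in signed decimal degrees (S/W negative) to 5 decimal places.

-17.36458, 37.02917

Field K=10, H=7: +10·20° lon, +7·10° lat → SW at lon 20°, lat -20°.
Square 8, 2: +8·2° lon, +2·1° lat → SW at lon 36°, lat -18°.
Subsquare m=12, p=15: +12·0.0833333° lon, +15·0.0416667° lat → SW at lon 37°, lat -17.375°.
Extended square 3, 2: +3·0.00833333° lon, +2·0.00416667° lat → SW at lon 37.025°, lat -17.3667°.
Cell spans 0.00833333° lon × 0.00416667° lat. Centre is SW corner plus half of each.
latitude -17.36458, longitude 37.02917.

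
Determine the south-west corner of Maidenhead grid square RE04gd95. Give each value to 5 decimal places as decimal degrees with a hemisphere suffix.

45.85417° S, 160.57500° E

Field R=17, E=4: +17·20° lon, +4·10° lat → SW at lon 160°, lat -50°.
Square 0, 4: +0·2° lon, +4·1° lat → SW at lon 160°, lat -46°.
Subsquare g=6, d=3: +6·0.0833333° lon, +3·0.0416667° lat → SW at lon 160.5°, lat -45.875°.
Extended square 9, 5: +9·0.00833333° lon, +5·0.00416667° lat → SW at lon 160.575°, lat -45.8542°.
latitude 45.85417° S, longitude 160.57500° E.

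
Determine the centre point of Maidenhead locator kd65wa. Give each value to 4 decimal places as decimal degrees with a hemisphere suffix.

54.9792° S, 33.8750° E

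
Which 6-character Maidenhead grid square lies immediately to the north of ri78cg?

RI78ch

Latitude subsquare g = 6; +1 → 7 = h.
The longitude characters are unchanged.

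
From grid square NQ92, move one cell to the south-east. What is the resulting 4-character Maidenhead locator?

OQ01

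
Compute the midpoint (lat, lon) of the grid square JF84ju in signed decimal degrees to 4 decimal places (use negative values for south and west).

Field J=9, F=5: +9·20° lon, +5·10° lat → SW at lon 0°, lat -40°.
Square 8, 4: +8·2° lon, +4·1° lat → SW at lon 16°, lat -36°.
Subsquare j=9, u=20: +9·0.0833333° lon, +20·0.0416667° lat → SW at lon 16.75°, lat -35.1667°.
Cell spans 0.0833333° lon × 0.0416667° lat. Centre is SW corner plus half of each.
latitude -35.1458, longitude 16.7917.

-35.1458, 16.7917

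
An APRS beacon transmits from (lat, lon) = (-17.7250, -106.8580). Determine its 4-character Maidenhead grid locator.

Add 180° to longitude and 90° to latitude: 73.14, 72.28.
Field: lon ⌊73.14/20⌋ = 3 → D; lat ⌊72.28/10⌋ = 7 → H.
Square: lon ⌊13.14/2⌋ = 6; lat ⌊2.28/1⌋ = 2.

DH62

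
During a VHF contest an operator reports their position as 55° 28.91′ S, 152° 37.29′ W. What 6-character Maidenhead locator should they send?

Offset from 180°W / 90°S: lon 27.3785°, lat 34.5182°.
Field: lon ⌊27.3785/20⌋ = 1 → B; lat ⌊34.5182/10⌋ = 3 → D.
Square: lon ⌊7.3785/2⌋ = 3; lat ⌊4.5182/1⌋ = 4.
Subsquare: lon ⌊1.3785/0.0833333⌋ = 16 → q; lat ⌊0.5182/0.0416667⌋ = 12 → m.

BD34qm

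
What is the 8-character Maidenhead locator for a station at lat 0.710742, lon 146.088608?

Offset from 180°W / 90°S: lon 326.08861°, lat 90.71074°.
Field (20°×10°, letters A–R): 326.08861/20 → 16 → Q, 90.71074/10 → 9 → J; chars QJ.
Square (2°×1°, digits 0–9): 6.08861/2 → 3, 0.71074/1 → 0; chars 30.
Subsquare (5′×2.5′, letters a–x): 0.08861/0.0833333 → 1 → b, 0.71074/0.0416667 → 17 → r; chars br.
Extended square (30″×15″, digits 0–9): 0.00527/0.00833333 → 0, 0.00241/0.00416667 → 0; chars 00.

QJ30br00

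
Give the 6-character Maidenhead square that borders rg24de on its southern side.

RG24dd

Latitude subsquare e = 4; −1 → 3 = d.
The longitude characters are unchanged.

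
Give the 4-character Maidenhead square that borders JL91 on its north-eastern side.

Longitude square 9; +1 → 10, wraps to 0, carry into field.
Longitude field J = 9; +1 → 10 = K.
Latitude square 1; +1 → 2.

KL02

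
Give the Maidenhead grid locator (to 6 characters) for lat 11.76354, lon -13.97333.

IK31as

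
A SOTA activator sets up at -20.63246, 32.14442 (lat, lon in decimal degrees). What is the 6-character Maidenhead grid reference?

Shift to the Maidenhead origin (180°W, 90°S): lon 212.1444, lat 69.3675.
Field: lon ⌊212.1444/20⌋ = 10 → K; lat ⌊69.3675/10⌋ = 6 → G.
Square: lon ⌊12.1444/2⌋ = 6; lat ⌊9.3675/1⌋ = 9.
Subsquare: lon ⌊0.1444/0.0833333⌋ = 1 → b; lat ⌊0.3675/0.0416667⌋ = 8 → i.

KG69bi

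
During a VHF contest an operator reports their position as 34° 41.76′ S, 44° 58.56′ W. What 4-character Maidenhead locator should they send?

GF75

Add 180° to longitude and 90° to latitude: 135.02, 55.30.
Field: 135.02/20 → 6 → G, 55.30/10 → 5 → F; chars GF.
Square: 15.02/2 → 7, 5.30/1 → 5; chars 75.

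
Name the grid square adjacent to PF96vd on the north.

PF96ve

Latitude subsquare d = 3; +1 → 4 = e.
The longitude characters are unchanged.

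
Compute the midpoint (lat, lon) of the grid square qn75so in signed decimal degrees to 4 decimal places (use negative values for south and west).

45.6042, 155.5417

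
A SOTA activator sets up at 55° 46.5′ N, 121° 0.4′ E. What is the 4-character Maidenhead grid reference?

PO05

Shift to the Maidenhead origin (180°W, 90°S): lon 301.01, lat 145.78.
Field: lon ⌊301.01/20⌋ = 15 → P; lat ⌊145.78/10⌋ = 14 → O.
Square: lon ⌊1.01/2⌋ = 0; lat ⌊5.78/1⌋ = 5.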